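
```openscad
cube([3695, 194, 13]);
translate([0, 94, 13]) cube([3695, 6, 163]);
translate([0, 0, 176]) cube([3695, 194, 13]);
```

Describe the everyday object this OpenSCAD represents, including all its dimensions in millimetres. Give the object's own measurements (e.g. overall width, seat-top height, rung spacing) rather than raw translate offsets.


An I-beam lying along x, 3695 mm long. Overall section height 189 mm. Two flanges 194 mm wide (y) and 13 mm thick, one on the floor and one at the top; a web 6 mm thick runs between them, centred on the flange width.


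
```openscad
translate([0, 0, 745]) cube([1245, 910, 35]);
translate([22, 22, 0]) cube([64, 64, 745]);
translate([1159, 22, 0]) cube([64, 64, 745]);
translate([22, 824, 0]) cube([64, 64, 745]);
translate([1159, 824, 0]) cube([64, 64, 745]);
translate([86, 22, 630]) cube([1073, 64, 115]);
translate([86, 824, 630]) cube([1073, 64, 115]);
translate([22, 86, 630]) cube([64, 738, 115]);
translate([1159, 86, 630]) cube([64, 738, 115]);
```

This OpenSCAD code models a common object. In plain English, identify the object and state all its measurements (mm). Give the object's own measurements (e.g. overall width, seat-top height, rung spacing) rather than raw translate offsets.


A table: top 1245 mm (x) × 910 mm (y), 35 mm thick, upper face at z = 780 mm, on four 64×64 mm square legs, each inset 22 mm from the nearest pair of top edges from z = 0 to the bottom of the top. Four apron rails, 64 mm thick and 115 mm tall, run between adjacent legs with their top edges flush with the underside of the top and their outer faces flush with the legs' outer faces.


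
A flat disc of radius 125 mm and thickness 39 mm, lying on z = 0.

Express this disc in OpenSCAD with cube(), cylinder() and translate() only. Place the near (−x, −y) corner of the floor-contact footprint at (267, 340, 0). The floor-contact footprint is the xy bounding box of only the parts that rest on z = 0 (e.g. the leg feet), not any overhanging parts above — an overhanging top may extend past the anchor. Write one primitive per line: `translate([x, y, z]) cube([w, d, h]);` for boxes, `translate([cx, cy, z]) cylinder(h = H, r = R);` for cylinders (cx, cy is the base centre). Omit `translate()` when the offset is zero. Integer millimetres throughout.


translate([392, 465, 0]) cylinder(h = 39, r = 125);


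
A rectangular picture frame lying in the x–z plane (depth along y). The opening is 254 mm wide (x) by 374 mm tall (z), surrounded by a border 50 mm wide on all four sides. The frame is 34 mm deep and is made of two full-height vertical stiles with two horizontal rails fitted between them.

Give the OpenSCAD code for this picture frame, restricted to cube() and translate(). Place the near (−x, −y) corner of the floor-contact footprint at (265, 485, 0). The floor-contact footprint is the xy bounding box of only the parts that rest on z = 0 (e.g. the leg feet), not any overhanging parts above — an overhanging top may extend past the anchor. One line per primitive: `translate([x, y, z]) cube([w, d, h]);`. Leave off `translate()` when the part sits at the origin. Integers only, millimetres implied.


translate([265, 485, 0]) cube([50, 34, 474]);
translate([569, 485, 0]) cube([50, 34, 474]);
translate([315, 485, 0]) cube([254, 34, 50]);
translate([315, 485, 424]) cube([254, 34, 50]);


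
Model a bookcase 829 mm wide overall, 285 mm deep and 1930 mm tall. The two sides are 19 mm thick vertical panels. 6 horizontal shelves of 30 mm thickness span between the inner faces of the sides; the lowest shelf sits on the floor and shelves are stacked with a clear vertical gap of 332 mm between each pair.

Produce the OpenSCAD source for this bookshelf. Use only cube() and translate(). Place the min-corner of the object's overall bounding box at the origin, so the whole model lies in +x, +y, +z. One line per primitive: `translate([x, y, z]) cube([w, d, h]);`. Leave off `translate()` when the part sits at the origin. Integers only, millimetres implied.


cube([19, 285, 1930]);
translate([810, 0, 0]) cube([19, 285, 1930]);
translate([19, 0, 0]) cube([791, 285, 30]);
translate([19, 0, 362]) cube([791, 285, 30]);
translate([19, 0, 724]) cube([791, 285, 30]);
translate([19, 0, 1086]) cube([791, 285, 30]);
translate([19, 0, 1448]) cube([791, 285, 30]);
translate([19, 0, 1810]) cube([791, 285, 30]);


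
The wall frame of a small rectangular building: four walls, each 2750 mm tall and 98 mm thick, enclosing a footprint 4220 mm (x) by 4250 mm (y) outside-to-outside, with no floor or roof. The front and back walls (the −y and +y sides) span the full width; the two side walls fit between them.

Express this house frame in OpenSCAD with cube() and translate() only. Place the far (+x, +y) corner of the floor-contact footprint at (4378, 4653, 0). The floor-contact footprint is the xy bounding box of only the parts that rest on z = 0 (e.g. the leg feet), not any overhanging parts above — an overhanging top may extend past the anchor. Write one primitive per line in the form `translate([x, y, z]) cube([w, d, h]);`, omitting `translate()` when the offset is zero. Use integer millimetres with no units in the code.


translate([158, 403, 0]) cube([4220, 98, 2750]);
translate([158, 4555, 0]) cube([4220, 98, 2750]);
translate([158, 501, 0]) cube([98, 4054, 2750]);
translate([4280, 501, 0]) cube([98, 4054, 2750]);


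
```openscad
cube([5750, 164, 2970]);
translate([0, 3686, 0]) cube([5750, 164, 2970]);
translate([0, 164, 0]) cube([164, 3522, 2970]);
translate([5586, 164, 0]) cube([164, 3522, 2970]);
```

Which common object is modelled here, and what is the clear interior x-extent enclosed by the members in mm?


A house (or room) frame. The interior width is 5422 mm.

Four 2970 mm walls enclosing a rectangle with no floor or roof — a room or house frame. Outside width is 5750 mm and wall thickness is 164 mm, so the interior width is 5750 − 2 × 164 = 5422 mm.


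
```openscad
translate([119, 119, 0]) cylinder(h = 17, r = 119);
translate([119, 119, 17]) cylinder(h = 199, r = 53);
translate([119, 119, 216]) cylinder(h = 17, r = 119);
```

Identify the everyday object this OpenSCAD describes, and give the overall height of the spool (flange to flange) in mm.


A spool. The overall height is 233 mm.

Three coaxial cylinders, large–small–large — a spool. Two 17 mm flanges and a 199 mm core give 17 + 199 + 17 = 233 mm.


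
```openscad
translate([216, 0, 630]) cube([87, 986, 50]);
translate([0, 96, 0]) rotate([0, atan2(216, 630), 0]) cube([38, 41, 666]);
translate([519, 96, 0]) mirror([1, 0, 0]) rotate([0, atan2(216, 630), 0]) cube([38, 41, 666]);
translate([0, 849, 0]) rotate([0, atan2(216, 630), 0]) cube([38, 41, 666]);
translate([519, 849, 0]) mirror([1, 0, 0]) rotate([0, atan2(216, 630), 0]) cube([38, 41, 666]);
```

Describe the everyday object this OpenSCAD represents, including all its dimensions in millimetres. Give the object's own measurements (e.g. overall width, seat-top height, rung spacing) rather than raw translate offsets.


A sawhorse. A 87×986×50 mm beam (x, y, z) sits on two A-frame leg pairs. Each pair is two raked legs of 38×41 mm section (41 mm along y) splaying symmetrically in x. Each leg rises 630 mm vertically over 216 mm of horizontal reach and is 666 mm long along its own axis. Every leg's outer bottom edge rests on the floor and its outer top edge meets a bottom edge of the beam — the left legs (tilting toward +x) meet the beam's −x bottom edge, the right legs (their mirror images, tilting toward −x) meet its +x bottom edge — so the leg tops tuck under the beam, the beam's underside is 630 mm above the floor, and the feet are 519 mm apart outside-to-outside with the beam centred between them. The two leg pairs are set in 96 mm from either end of the beam.


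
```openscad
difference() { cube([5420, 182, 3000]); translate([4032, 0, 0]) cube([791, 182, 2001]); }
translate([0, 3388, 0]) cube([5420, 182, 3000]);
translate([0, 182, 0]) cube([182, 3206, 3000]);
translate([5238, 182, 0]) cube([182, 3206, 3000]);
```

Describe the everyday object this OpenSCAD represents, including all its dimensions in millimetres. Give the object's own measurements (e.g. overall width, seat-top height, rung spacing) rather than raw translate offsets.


A single room: four walls, each 3000 mm tall and 182 mm thick, enclosing an outside footprint 5420×3570 mm (x × y), no floor or roof. The front and back walls (−y and +y sides) run the full x-width; the side walls fit between their inner faces. A door opening 791 mm wide and 2001 mm tall is cut through the front wall from the floor up, its −x edge 4032 mm from the wall's −x end.


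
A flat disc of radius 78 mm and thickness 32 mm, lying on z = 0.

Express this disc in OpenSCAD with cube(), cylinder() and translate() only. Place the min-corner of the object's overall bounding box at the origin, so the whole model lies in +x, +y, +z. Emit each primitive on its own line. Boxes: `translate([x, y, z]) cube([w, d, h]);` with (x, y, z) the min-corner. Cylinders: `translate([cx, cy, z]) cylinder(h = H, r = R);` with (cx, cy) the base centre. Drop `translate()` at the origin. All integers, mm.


translate([78, 78, 0]) cylinder(h = 32, r = 78);


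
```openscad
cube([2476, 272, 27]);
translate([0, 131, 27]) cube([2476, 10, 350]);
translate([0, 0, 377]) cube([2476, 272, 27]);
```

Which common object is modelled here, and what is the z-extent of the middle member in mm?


An I-beam. The web height is 350 mm.

Two wide flanges with a thin centred web — an I-beam. Overall 404 mm minus two 27 mm flanges gives a web of 404 − 2·27 = 350 mm.


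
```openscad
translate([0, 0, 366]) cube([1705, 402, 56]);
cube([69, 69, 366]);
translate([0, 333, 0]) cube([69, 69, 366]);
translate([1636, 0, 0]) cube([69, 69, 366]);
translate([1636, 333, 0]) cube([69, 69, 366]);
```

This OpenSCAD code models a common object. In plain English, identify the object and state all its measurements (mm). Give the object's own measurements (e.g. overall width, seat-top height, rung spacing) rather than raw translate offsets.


A long wooden bench with a 1705 mm (x) × 402 mm (y) seat, 56 mm thick, its top surface 422 mm above the floor. Four 69 mm square legs at the seat corners, flush with the edges, run from z = 0 to the seat underside.


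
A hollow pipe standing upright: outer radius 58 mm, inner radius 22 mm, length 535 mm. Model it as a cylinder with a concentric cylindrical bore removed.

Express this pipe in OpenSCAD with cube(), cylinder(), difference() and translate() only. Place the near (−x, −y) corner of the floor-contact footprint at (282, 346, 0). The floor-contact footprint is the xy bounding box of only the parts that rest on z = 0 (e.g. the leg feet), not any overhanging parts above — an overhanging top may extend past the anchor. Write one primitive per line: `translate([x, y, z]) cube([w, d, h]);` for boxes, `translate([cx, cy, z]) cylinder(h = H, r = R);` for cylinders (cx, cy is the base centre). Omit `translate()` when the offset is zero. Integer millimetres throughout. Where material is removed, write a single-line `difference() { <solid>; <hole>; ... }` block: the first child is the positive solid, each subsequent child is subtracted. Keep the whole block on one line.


difference() { translate([340, 404, 0]) cylinder(h = 535, r = 58); translate([340, 404, 0]) cylinder(h = 535, r = 22); }


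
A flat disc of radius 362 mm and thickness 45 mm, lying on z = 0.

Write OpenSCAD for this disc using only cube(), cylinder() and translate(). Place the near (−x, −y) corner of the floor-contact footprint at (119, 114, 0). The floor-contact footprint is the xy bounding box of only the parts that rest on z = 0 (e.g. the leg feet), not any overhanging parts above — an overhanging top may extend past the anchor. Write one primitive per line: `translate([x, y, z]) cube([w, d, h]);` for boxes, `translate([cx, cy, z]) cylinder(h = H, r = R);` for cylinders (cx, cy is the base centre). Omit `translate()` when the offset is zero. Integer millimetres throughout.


translate([481, 476, 0]) cylinder(h = 45, r = 362);


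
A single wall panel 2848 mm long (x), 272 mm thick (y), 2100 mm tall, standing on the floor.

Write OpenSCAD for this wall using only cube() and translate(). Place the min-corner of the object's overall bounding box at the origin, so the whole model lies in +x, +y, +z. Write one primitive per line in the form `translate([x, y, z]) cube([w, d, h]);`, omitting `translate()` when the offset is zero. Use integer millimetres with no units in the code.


cube([2848, 272, 2100]);


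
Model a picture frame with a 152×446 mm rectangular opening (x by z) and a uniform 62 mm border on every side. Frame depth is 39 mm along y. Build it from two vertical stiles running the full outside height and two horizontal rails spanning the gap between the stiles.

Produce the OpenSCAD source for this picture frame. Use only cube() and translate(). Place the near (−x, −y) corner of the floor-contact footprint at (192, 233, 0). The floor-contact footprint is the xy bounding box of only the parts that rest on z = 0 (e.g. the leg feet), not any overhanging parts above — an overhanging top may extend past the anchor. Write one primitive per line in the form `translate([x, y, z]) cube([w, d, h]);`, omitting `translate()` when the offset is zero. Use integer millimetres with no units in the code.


translate([192, 233, 0]) cube([62, 39, 570]);
translate([406, 233, 0]) cube([62, 39, 570]);
translate([254, 233, 0]) cube([152, 39, 62]);
translate([254, 233, 508]) cube([152, 39, 62]);


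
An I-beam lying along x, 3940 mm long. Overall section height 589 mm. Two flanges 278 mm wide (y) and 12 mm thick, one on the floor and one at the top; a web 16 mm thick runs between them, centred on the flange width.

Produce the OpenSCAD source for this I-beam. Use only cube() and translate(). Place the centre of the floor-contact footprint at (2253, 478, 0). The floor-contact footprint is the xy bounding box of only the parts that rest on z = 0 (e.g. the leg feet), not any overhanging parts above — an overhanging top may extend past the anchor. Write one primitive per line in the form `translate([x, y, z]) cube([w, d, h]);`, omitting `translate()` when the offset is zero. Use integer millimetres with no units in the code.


translate([283, 339, 0]) cube([3940, 278, 12]);
translate([283, 470, 12]) cube([3940, 16, 565]);
translate([283, 339, 577]) cube([3940, 278, 12]);


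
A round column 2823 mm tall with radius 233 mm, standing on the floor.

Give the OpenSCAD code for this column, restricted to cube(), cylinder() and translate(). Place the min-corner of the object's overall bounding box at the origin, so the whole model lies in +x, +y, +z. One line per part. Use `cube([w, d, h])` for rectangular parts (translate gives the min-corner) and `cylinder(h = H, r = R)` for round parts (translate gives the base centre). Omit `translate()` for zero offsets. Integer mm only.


translate([233, 233, 0]) cylinder(h = 2823, r = 233);


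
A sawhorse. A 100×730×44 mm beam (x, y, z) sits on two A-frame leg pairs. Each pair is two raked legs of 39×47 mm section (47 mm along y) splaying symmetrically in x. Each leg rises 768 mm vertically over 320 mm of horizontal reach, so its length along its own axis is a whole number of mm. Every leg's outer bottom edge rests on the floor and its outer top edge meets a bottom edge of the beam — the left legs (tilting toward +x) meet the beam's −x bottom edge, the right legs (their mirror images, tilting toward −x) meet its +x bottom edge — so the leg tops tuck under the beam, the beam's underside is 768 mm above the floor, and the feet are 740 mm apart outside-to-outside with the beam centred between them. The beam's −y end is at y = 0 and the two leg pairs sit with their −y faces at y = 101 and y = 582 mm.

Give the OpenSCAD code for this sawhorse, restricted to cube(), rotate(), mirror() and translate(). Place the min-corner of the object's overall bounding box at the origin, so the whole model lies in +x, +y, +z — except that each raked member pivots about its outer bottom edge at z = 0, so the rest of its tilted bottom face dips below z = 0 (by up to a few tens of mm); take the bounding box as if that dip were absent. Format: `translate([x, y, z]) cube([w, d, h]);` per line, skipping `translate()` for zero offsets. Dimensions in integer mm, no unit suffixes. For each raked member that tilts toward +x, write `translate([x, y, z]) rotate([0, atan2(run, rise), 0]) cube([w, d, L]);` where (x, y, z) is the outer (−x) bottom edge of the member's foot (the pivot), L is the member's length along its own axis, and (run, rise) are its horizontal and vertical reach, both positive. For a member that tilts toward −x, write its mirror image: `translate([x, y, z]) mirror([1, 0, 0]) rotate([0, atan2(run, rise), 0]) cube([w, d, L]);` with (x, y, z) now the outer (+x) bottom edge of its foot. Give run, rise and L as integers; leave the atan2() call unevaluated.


translate([320, 0, 768]) cube([100, 730, 44]);
translate([0, 101, 0]) rotate([0, atan2(320, 768), 0]) cube([39, 47, 832]);
translate([740, 101, 0]) mirror([1, 0, 0]) rotate([0, atan2(320, 768), 0]) cube([39, 47, 832]);
translate([0, 582, 0]) rotate([0, atan2(320, 768), 0]) cube([39, 47, 832]);
translate([740, 582, 0]) mirror([1, 0, 0]) rotate([0, atan2(320, 768), 0]) cube([39, 47, 832]);


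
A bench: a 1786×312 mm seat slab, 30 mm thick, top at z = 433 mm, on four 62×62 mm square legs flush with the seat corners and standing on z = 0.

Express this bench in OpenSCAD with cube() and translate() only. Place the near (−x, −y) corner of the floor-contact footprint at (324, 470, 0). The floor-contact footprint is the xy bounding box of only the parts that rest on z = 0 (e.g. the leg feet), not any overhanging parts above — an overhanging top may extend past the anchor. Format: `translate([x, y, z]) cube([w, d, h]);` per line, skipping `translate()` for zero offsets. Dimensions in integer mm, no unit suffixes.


translate([324, 470, 403]) cube([1786, 312, 30]);
translate([324, 470, 0]) cube([62, 62, 403]);
translate([324, 720, 0]) cube([62, 62, 403]);
translate([2048, 470, 0]) cube([62, 62, 403]);
translate([2048, 720, 0]) cube([62, 62, 403]);


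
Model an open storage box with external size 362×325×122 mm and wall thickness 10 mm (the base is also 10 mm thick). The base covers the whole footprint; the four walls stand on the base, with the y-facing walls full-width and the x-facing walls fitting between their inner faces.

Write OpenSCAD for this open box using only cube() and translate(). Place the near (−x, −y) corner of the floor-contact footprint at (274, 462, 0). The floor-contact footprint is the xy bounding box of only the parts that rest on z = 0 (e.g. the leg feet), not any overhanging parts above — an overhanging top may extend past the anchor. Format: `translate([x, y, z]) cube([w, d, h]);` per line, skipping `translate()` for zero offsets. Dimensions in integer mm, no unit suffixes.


translate([274, 462, 0]) cube([362, 325, 10]);
translate([274, 462, 10]) cube([362, 10, 112]);
translate([274, 777, 10]) cube([362, 10, 112]);
translate([274, 472, 10]) cube([10, 305, 112]);
translate([626, 472, 10]) cube([10, 305, 112]);


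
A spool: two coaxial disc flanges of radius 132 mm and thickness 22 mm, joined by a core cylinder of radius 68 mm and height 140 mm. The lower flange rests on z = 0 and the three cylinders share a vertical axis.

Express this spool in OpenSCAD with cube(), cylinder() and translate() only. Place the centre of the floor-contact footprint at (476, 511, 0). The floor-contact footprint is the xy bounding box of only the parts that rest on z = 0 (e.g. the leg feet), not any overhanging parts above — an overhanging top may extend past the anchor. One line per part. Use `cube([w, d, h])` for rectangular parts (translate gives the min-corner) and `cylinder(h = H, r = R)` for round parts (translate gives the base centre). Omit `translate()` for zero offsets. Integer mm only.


translate([476, 511, 0]) cylinder(h = 22, r = 132);
translate([476, 511, 22]) cylinder(h = 140, r = 68);
translate([476, 511, 162]) cylinder(h = 22, r = 132);


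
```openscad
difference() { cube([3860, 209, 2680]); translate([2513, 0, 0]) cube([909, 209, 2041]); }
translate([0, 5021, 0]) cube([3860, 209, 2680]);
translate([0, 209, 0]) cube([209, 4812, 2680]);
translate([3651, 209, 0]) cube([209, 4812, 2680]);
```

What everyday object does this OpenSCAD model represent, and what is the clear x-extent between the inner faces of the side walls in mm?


A single room. The interior width is 3442 mm.

Four walls enclosing a rectangle with a door in the front wall — a room. Outside width 3860 minus two 209 mm walls gives 3442 mm.


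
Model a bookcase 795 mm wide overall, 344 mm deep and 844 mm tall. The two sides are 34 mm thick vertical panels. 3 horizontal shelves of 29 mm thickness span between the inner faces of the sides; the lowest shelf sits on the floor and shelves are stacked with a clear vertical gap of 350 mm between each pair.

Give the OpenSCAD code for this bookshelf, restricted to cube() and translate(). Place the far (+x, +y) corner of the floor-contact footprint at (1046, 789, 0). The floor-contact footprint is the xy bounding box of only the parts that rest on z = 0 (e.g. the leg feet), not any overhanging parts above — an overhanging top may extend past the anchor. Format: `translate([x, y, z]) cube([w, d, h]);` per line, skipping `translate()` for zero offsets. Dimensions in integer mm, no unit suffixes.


translate([251, 445, 0]) cube([34, 344, 844]);
translate([1012, 445, 0]) cube([34, 344, 844]);
translate([285, 445, 0]) cube([727, 344, 29]);
translate([285, 445, 379]) cube([727, 344, 29]);
translate([285, 445, 758]) cube([727, 344, 29]);


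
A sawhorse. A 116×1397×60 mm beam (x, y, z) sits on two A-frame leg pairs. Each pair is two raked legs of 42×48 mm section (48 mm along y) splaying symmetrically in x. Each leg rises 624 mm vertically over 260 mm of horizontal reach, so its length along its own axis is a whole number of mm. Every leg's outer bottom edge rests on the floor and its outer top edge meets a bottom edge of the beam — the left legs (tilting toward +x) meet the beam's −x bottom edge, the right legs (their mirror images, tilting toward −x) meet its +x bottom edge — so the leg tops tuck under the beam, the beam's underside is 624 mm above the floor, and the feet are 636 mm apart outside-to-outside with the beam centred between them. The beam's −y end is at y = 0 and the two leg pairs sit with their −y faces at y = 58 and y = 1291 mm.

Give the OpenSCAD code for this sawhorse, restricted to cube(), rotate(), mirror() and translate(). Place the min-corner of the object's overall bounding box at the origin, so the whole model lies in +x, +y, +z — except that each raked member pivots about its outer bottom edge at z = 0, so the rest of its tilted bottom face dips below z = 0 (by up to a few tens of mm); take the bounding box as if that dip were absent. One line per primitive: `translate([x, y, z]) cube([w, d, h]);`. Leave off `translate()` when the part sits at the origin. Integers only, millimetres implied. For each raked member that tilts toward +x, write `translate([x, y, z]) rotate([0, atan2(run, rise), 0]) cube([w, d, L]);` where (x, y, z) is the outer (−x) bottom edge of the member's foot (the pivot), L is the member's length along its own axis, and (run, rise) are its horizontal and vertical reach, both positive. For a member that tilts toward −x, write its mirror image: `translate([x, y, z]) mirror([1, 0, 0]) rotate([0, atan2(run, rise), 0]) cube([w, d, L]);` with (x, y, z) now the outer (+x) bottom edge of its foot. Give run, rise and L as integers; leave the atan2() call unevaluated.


translate([260, 0, 624]) cube([116, 1397, 60]);
translate([0, 58, 0]) rotate([0, atan2(260, 624), 0]) cube([42, 48, 676]);
translate([636, 58, 0]) mirror([1, 0, 0]) rotate([0, atan2(260, 624), 0]) cube([42, 48, 676]);
translate([0, 1291, 0]) rotate([0, atan2(260, 624), 0]) cube([42, 48, 676]);
translate([636, 1291, 0]) mirror([1, 0, 0]) rotate([0, atan2(260, 624), 0]) cube([42, 48, 676]);


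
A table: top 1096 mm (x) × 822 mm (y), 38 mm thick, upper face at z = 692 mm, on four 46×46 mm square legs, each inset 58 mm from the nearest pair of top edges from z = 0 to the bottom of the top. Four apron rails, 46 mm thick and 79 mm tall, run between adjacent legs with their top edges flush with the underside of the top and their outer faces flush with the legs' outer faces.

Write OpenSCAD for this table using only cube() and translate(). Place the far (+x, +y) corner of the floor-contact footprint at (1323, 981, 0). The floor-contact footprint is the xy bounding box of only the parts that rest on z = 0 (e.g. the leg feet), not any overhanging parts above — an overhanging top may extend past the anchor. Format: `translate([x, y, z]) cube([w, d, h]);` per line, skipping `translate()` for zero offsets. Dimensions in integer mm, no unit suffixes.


translate([285, 217, 654]) cube([1096, 822, 38]);
translate([343, 275, 0]) cube([46, 46, 654]);
translate([1277, 275, 0]) cube([46, 46, 654]);
translate([343, 935, 0]) cube([46, 46, 654]);
translate([1277, 935, 0]) cube([46, 46, 654]);
translate([389, 275, 575]) cube([888, 46, 79]);
translate([389, 935, 575]) cube([888, 46, 79]);
translate([343, 321, 575]) cube([46, 614, 79]);
translate([1277, 321, 575]) cube([46, 614, 79]);


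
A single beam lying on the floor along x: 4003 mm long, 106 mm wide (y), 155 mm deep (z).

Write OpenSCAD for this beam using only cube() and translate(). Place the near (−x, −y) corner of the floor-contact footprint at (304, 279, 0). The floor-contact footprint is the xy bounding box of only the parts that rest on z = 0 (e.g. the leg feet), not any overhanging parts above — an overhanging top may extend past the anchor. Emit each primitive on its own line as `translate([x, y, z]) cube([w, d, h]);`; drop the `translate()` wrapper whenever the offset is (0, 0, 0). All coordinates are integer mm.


translate([304, 279, 0]) cube([4003, 106, 155]);


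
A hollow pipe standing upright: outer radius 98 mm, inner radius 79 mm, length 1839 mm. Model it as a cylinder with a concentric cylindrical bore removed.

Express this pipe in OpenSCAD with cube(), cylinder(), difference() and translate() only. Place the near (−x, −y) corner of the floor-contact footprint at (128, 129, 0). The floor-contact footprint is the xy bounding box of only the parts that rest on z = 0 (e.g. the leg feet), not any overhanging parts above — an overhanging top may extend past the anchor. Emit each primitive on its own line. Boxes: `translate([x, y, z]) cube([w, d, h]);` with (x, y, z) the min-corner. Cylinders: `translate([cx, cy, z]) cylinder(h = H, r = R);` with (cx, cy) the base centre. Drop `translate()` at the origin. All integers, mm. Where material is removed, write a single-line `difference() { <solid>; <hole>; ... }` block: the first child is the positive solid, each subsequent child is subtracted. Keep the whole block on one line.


difference() { translate([226, 227, 0]) cylinder(h = 1839, r = 98); translate([226, 227, 0]) cylinder(h = 1839, r = 79); }


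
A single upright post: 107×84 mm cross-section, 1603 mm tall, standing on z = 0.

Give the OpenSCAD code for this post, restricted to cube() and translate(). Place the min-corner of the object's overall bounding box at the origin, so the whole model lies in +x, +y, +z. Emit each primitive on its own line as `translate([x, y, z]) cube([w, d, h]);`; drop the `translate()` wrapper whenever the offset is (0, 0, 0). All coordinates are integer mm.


cube([107, 84, 1603]);


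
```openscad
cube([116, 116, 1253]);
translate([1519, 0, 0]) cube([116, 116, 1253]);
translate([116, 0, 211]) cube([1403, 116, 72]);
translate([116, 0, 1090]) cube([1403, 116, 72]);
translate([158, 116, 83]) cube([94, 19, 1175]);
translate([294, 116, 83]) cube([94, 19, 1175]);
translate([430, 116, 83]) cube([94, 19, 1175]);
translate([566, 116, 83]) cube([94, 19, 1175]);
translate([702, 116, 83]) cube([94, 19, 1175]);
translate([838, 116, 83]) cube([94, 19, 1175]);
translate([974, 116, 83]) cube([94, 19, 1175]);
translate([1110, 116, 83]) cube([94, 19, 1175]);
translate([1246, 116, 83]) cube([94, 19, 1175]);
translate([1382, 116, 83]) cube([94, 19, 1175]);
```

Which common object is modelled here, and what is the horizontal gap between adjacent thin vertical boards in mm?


A fence section. The picket gap is 42 mm.

Two posts, two rails, 10 pickets — a fence section. Span 1403 mm holds 10 pickets of 94 mm with 11 equal gaps: ⌊(1403 − 10·94) / 11⌋ = 42 mm.


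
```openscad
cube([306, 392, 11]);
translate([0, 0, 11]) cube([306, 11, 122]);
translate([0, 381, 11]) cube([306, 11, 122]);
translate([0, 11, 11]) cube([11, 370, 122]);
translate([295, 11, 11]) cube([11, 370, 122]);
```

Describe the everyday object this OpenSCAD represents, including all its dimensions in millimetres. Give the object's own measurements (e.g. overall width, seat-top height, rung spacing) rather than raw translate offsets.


An open-topped rectangular box: outside dimensions 306×392×133 mm, with a uniform wall and base thickness of 11 mm. The base is a full 306×392 slab on the floor; four walls sit on top of the base. The front and back walls (the −y and +y sides) span the full width; the two side walls fit between them.


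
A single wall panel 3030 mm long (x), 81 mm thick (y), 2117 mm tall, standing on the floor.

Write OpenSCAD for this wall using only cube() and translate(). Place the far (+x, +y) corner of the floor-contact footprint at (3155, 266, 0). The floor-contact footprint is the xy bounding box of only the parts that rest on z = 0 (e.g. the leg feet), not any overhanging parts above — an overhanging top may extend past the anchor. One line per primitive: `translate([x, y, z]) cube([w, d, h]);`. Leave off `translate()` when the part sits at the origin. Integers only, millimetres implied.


translate([125, 185, 0]) cube([3030, 81, 2117]);


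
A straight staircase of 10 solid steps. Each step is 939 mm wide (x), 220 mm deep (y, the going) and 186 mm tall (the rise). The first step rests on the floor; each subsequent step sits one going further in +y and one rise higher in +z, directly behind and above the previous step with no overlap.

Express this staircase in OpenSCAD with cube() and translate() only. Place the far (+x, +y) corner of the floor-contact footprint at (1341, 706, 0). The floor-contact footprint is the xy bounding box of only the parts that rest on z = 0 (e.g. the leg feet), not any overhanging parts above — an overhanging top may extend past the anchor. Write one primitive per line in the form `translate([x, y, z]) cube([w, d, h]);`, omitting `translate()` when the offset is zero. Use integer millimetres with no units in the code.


translate([402, 486, 0]) cube([939, 220, 186]);
translate([402, 706, 186]) cube([939, 220, 186]);
translate([402, 926, 372]) cube([939, 220, 186]);
translate([402, 1146, 558]) cube([939, 220, 186]);
translate([402, 1366, 744]) cube([939, 220, 186]);
translate([402, 1586, 930]) cube([939, 220, 186]);
translate([402, 1806, 1116]) cube([939, 220, 186]);
translate([402, 2026, 1302]) cube([939, 220, 186]);
translate([402, 2246, 1488]) cube([939, 220, 186]);
translate([402, 2466, 1674]) cube([939, 220, 186]);


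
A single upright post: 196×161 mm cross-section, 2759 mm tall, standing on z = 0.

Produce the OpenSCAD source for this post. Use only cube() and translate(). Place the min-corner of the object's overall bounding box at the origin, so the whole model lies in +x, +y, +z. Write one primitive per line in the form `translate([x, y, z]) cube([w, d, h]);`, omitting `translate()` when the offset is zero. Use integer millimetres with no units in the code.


cube([196, 161, 2759]);


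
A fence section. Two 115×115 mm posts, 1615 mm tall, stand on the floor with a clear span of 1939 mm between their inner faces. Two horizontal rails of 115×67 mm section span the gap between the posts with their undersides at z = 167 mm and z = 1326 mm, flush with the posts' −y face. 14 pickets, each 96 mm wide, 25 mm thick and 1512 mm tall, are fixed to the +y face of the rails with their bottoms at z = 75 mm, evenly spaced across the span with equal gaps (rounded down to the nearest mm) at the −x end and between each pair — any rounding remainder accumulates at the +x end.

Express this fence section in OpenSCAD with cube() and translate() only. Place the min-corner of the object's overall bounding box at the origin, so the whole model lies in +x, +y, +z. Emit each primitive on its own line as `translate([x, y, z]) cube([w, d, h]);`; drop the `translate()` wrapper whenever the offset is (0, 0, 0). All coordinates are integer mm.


cube([115, 115, 1615]);
translate([2054, 0, 0]) cube([115, 115, 1615]);
translate([115, 0, 167]) cube([1939, 115, 67]);
translate([115, 0, 1326]) cube([1939, 115, 67]);
translate([154, 115, 75]) cube([96, 25, 1512]);
translate([289, 115, 75]) cube([96, 25, 1512]);
translate([424, 115, 75]) cube([96, 25, 1512]);
translate([559, 115, 75]) cube([96, 25, 1512]);
translate([694, 115, 75]) cube([96, 25, 1512]);
translate([829, 115, 75]) cube([96, 25, 1512]);
translate([964, 115, 75]) cube([96, 25, 1512]);
translate([1099, 115, 75]) cube([96, 25, 1512]);
translate([1234, 115, 75]) cube([96, 25, 1512]);
translate([1369, 115, 75]) cube([96, 25, 1512]);
translate([1504, 115, 75]) cube([96, 25, 1512]);
translate([1639, 115, 75]) cube([96, 25, 1512]);
translate([1774, 115, 75]) cube([96, 25, 1512]);
translate([1909, 115, 75]) cube([96, 25, 1512]);


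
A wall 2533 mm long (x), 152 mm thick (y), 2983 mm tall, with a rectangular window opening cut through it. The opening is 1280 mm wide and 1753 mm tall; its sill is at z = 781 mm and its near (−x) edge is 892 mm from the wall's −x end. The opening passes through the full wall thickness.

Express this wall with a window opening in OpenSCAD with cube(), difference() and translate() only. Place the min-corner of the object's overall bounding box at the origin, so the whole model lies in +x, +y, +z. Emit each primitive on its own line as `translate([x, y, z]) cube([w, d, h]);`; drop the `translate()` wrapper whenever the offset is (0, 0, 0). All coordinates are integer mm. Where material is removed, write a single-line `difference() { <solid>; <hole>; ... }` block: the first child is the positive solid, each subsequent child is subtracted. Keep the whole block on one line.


difference() { cube([2533, 152, 2983]); translate([892, 0, 781]) cube([1280, 152, 1753]); }


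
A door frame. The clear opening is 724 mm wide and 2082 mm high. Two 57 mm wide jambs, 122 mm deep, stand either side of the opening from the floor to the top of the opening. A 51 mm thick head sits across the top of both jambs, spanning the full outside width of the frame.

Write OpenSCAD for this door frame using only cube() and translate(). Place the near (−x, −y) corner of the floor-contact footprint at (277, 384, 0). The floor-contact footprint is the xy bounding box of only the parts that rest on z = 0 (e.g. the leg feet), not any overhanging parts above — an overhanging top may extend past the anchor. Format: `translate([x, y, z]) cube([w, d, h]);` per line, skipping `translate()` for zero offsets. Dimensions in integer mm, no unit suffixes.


translate([277, 384, 0]) cube([57, 122, 2082]);
translate([1058, 384, 0]) cube([57, 122, 2082]);
translate([277, 384, 2082]) cube([838, 122, 51]);


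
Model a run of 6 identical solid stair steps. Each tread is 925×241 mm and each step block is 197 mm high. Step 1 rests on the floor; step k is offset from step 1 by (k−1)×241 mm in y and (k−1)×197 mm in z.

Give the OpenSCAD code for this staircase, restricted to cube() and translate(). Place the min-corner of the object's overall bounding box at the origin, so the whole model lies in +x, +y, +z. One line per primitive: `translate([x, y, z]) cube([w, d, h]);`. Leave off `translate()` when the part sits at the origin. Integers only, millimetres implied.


cube([925, 241, 197]);
translate([0, 241, 197]) cube([925, 241, 197]);
translate([0, 482, 394]) cube([925, 241, 197]);
translate([0, 723, 591]) cube([925, 241, 197]);
translate([0, 964, 788]) cube([925, 241, 197]);
translate([0, 1205, 985]) cube([925, 241, 197]);


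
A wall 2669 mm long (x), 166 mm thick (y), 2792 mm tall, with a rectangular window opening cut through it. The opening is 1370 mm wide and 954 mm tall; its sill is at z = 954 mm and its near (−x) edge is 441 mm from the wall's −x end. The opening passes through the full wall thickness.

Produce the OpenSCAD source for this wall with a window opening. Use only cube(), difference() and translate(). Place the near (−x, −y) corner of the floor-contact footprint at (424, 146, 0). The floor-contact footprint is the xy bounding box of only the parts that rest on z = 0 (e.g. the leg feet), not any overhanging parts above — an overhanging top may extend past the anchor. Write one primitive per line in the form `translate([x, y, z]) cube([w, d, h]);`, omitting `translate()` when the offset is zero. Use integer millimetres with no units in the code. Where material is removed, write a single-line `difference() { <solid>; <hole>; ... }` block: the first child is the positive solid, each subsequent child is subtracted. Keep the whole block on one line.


difference() { translate([424, 146, 0]) cube([2669, 166, 2792]); translate([865, 146, 954]) cube([1370, 166, 954]); }


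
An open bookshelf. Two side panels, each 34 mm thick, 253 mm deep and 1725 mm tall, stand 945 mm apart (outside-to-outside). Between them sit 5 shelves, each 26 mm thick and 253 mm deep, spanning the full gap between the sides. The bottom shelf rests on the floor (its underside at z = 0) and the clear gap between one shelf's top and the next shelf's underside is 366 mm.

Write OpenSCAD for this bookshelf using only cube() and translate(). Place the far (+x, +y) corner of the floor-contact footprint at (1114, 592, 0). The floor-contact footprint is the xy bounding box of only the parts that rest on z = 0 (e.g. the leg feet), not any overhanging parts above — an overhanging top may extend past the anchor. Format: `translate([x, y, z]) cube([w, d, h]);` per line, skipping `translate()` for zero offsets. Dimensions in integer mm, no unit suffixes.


translate([169, 339, 0]) cube([34, 253, 1725]);
translate([1080, 339, 0]) cube([34, 253, 1725]);
translate([203, 339, 0]) cube([877, 253, 26]);
translate([203, 339, 392]) cube([877, 253, 26]);
translate([203, 339, 784]) cube([877, 253, 26]);
translate([203, 339, 1176]) cube([877, 253, 26]);
translate([203, 339, 1568]) cube([877, 253, 26]);


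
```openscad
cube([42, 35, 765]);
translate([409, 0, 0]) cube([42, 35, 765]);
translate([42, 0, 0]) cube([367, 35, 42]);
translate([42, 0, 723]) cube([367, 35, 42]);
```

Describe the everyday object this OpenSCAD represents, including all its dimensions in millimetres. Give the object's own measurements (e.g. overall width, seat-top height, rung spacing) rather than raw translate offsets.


A rectangular picture frame lying in the x–z plane (depth along y). The opening is 367 mm wide (x) by 681 mm tall (z), surrounded by a border 42 mm wide on all four sides. The frame is 35 mm deep and is made of two full-height vertical stiles with two horizontal rails fitted between them.


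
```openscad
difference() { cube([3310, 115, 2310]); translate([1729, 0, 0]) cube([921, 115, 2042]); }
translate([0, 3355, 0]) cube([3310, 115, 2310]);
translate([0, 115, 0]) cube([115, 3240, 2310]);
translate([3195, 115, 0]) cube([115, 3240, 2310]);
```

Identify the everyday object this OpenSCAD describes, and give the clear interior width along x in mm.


A single room. The interior width is 3080 mm.

Four walls enclosing a rectangle with a door in the front wall — a room. Outside width 3310 minus two 115 mm walls gives 3080 mm.


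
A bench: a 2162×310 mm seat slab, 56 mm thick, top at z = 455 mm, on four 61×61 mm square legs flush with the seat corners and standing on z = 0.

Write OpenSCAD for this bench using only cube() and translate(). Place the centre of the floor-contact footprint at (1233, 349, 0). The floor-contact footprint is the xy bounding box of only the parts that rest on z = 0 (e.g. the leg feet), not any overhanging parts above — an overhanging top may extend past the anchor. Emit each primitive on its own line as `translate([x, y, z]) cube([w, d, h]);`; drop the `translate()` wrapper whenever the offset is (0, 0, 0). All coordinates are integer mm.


// leg_h = 455 − 56 = 399
translate([152, 194, 399]) cube([2162, 310, 56]);
translate([152, 194, 0]) cube([61, 61, 399]);
translate([152, 443, 0]) cube([61, 61, 399]);
translate([2253, 194, 0]) cube([61, 61, 399]);
translate([2253, 443, 0]) cube([61, 61, 399]);
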